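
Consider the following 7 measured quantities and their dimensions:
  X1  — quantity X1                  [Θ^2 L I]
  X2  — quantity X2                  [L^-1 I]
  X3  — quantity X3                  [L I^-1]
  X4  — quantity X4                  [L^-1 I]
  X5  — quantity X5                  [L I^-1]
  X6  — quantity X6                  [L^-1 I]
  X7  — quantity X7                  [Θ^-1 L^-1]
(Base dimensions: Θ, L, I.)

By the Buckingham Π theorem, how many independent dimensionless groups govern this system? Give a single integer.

5

Dimensional matrix (Θ×L×I by X1×X2×X3×X4×X5×X6×X7):
  Θ: [ 2  0  0  0  0  0 -1]
  L: [ 1 -1  1 -1  1 -1 -1]
  I: [ 1  1 -1  1 -1  1  0]
Row reduction gives pivot columns X1,X2; rank = 2
Π count = n − r = 7 − 2 = 5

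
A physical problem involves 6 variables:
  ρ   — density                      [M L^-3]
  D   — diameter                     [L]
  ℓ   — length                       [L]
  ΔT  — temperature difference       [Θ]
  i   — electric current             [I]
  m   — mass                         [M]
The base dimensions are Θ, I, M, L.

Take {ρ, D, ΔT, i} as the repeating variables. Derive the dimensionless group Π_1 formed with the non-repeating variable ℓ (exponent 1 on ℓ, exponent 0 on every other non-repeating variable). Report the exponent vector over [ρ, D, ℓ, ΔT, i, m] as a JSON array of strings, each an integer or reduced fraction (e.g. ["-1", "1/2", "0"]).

Dimensional matrix (Θ×I×M×L by ρ×D×ℓ×ΔT×i×m):
  Θ: [ 0  0  0  1  0  0]
  I: [ 0  0  0  0  1  0]
  M: [ 1  0  0  0  0  1]
  L: [-3  1  1  0  0  0]
Echelon form has 4 nonzero rows (pivots: ρ,D,ΔT,i)
Repeat: ρ,D,ΔT,i; free: ℓ,m
RREF:
  r0: [   1    0    0    0    0    1]
  r1: [   0    1    1    0    0    3]
  r2: [   0    0    0    1    0    0]
  r3: [   0    0    0    0    1    0]
Fix exponent of ℓ at 1, m at 0; solve each RREF row for its pivot's exponent:
  r0: exp(ρ) + (0)·1 = 0 ⇒ exp(ρ) = 0
  r1: exp(D) + (1)·1 = 0 ⇒ exp(D) = -1
  r2: exp(ΔT) + (0)·1 = 0 ⇒ exp(ΔT) = 0
  r3: exp(i) + (0)·1 = 0 ⇒ exp(i) = 0
Π_1 = D^-1 · ℓ

["0", "-1", "1", "0", "0", "0"]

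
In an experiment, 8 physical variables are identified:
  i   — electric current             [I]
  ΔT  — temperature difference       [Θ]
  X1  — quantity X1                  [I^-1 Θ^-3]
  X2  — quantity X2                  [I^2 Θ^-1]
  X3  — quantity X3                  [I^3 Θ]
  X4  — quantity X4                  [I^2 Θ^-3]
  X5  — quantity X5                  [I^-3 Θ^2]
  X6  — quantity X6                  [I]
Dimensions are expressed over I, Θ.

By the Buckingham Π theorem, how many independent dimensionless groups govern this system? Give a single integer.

Dimensional matrix (I×Θ by i×ΔT×X1×X2×X3×X4×X5×X6):
  I: [ 1  0 -1  2  3  2 -3  1]
  Θ: [ 0  1 -3 -1  1 -3  2  0]
RREF → pivots at {i,ΔT} ⇒ r = 2
n=8, r=2 ⇒ 6 dimensionless groups

6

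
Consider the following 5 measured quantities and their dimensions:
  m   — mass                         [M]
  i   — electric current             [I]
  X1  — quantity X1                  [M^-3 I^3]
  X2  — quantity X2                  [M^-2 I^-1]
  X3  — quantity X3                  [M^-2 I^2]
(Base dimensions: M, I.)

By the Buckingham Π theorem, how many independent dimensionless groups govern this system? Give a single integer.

Write exponents as rows M,I / cols m,i,X1,X2,X3:
  M: [ 1  0 -3 -2 -2]
  I: [ 0  1  3 -1  2]
RREF → pivots at {m,i} ⇒ r = 2
5 vars − rank 2 = 3 Π groups

3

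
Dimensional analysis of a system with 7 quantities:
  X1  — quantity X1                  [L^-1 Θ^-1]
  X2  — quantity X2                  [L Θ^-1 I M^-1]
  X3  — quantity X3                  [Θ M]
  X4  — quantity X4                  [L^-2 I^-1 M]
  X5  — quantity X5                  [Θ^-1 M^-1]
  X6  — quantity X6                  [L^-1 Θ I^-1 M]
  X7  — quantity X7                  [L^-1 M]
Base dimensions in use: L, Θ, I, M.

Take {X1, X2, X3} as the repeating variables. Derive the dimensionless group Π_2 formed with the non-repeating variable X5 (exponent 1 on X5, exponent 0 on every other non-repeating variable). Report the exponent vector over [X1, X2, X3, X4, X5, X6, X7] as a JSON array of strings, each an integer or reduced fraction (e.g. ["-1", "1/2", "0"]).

["0", "0", "1", "0", "1", "0", "0"]

Dimensional matrix (L×Θ×I×M by X1×X2×X3×X4×X5×X6×X7):
  L: [-1  1  0 -2  0 -1 -1]
  Θ: [-1 -1  1  0 -1  1  0]
  I: [ 0  1  0 -1  0 -1  0]
  M: [ 0 -1  1  1 -1  1  1]
RREF → pivots at {X1,X2,X3} ⇒ r = 3
Repeat: X1,X2,X3; free: X4,X5,X6,X7
RREF:
  r0: [   1    0    0    1    0    0    1]
  r1: [   0    1    0   -1    0   -1    0]
  r2: [   0    0    1    0   -1    0    1]
  r3: [   0    0    0    0    0    0    0]
Fix exponent of X5 at 1, X4 at 0, X6 at 0, X7 at 0; solve each RREF row for its pivot's exponent:
  r0: exp(X1) + (0)·1 = 0 ⇒ exp(X1) = 0
  r1: exp(X2) + (0)·1 = 0 ⇒ exp(X2) = 0
  r2: exp(X3) + (-1)·1 = 0 ⇒ exp(X3) = 1
Π_2 = X3 · X5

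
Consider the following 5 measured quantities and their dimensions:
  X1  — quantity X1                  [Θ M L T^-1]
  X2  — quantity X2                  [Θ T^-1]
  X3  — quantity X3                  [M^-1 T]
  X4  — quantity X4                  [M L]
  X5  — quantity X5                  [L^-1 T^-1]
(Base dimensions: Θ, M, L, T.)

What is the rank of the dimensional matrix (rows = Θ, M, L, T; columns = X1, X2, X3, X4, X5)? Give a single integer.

Dimensional matrix (Θ×M×L×T by X1×X2×X3×X4×X5):
  Θ: [ 1  1  0  0  0]
  M: [ 1  0 -1  1  0]
  L: [ 1  0  0  1 -1]
  T: [-1 -1  1  0 -1]
Row reduction gives pivot columns X1,X2,X3; rank = 3

3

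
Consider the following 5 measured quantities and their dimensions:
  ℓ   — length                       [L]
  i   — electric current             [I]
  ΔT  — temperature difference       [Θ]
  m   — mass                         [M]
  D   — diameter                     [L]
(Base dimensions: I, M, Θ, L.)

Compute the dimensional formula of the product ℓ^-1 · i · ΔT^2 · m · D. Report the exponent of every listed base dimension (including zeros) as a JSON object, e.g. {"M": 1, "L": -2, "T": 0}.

Dimensional matrix (I×M×Θ×L by ℓ×i×ΔT×m×D):
  I: [ 0  1  0  0  0]
  M: [ 0  0  0  1  0]
  Θ: [ 0  0  1  0  0]
  L: [ 1  0  0  0  1]
  [I]: (-1)·0+(1)·1+(2)·0+(1)·0+(1)·0 = 1
  [M]: (-1)·0+(1)·0+(2)·0+(1)·1+(1)·0 = 1
  [Θ]: (-1)·0+(1)·0+(2)·1+(1)·0+(1)·0 = 2
  [L]: (-1)·1+(1)·0+(2)·0+(1)·0+(1)·1 = 0
⇒ I M Θ^2

{"I": 1, "M": 1, "Θ": 2, "L": 0}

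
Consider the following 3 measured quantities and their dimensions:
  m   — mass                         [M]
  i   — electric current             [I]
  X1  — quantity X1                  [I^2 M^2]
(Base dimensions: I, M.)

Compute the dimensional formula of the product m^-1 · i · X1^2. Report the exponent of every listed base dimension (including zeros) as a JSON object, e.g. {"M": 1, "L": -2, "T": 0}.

Exponent matrix [I,M] × [m,i,X1]:
  I: [ 0  1  2]
  M: [ 1  0  2]
  [I]: (-1)·0+(1)·1+(2)·2 = 5
  [M]: (-1)·1+(1)·0+(2)·2 = 3
⇒ I^5 M^3

{"I": 5, "M": 3}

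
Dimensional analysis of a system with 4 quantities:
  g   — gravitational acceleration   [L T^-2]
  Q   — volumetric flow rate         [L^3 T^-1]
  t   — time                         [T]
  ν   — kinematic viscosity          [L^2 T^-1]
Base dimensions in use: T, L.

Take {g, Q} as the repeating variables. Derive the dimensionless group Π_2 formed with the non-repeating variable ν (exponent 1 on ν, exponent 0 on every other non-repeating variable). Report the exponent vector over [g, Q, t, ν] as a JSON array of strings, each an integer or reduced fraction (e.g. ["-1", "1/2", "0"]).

["-1/5", "-3/5", "0", "1"]

Write exponents as rows T,L / cols g,Q,t,ν:
  T: [-2 -1  1 -1]
  L: [ 1  3  0  2]
RREF → pivots at {g,Q} ⇒ r = 2
Repeat: g,Q; free: t,ν
RREF:
  r0: [   1    0 -3/5  1/5]
  r1: [   0    1  1/5  3/5]
Fix exponent of ν at 1, t at 0; solve each RREF row for its pivot's exponent:
  r0: exp(g) + (1/5)·1 = 0 ⇒ exp(g) = -1/5
  r1: exp(Q) + (3/5)·1 = 0 ⇒ exp(Q) = -3/5
Π_2 = g^(-1/5) · Q^(-3/5) · ν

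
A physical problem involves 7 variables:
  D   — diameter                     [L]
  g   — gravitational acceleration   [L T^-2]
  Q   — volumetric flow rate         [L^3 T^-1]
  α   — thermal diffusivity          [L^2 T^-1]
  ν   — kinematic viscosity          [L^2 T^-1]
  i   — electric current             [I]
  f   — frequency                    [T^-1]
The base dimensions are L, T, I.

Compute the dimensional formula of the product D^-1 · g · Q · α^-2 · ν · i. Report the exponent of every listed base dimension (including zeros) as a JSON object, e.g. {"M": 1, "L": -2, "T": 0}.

Write exponents as rows L,T,I / cols D,g,Q,α,ν,i,f:
  L: [ 1  1  3  2  2  0  0]
  T: [ 0 -2 -1 -1 -1  0 -1]
  I: [ 0  0  0  0  0  1  0]
  [L]: (-1)·1+(1)·1+(1)·3+(-2)·2+(1)·2+(1)·0 = 1
  [T]: (-1)·0+(1)·-2+(1)·-1+(-2)·-1+(1)·-1+(1)·0 = -2
  [I]: (-1)·0+(1)·0+(1)·0+(-2)·0+(1)·0+(1)·1 = 1
⇒ L T^-2 I

{"L": 1, "T": -2, "I": 1}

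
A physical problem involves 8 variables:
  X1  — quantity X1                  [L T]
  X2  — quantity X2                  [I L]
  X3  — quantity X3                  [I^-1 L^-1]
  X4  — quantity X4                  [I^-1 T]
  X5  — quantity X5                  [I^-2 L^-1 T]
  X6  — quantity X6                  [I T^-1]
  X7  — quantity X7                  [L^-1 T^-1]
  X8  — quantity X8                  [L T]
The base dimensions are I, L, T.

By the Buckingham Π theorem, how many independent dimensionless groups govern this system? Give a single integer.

6

Exponent matrix [I,L,T] × [X1,X2,X3,X4,X5,X6,X7,X8]:
  I: [ 0  1 -1 -1 -2  1  0  0]
  L: [ 1  1 -1  0 -1  0 -1  1]
  T: [ 1  0  0  1  1 -1 -1  1]
RREF → pivots at {X1,X2} ⇒ r = 2
Π count = n − r = 8 − 2 = 6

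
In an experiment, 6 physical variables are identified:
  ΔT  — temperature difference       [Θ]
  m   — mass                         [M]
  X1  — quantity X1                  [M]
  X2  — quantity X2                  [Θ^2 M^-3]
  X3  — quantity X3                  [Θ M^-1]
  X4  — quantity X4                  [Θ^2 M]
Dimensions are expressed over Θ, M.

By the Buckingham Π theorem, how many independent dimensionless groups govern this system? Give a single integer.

4

Dimensional matrix (Θ×M by ΔT×m×X1×X2×X3×X4):
  Θ: [ 1  0  0  2  1  2]
  M: [ 0  1  1 -3 -1  1]
Echelon form has 2 nonzero rows (pivots: ΔT,m)
6 vars − rank 2 = 4 Π groups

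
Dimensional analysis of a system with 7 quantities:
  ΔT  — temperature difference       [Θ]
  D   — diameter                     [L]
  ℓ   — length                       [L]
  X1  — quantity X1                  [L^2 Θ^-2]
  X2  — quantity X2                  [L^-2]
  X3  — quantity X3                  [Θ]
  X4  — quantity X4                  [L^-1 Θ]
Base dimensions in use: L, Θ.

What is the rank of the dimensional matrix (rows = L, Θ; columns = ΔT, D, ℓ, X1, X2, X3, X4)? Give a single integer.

2

Write exponents as rows L,Θ / cols ΔT,D,ℓ,X1,X2,X3,X4:
  L: [ 0  1  1  2 -2  0 -1]
  Θ: [ 1  0  0 -2  0  1  1]
Echelon form has 2 nonzero rows (pivots: ΔT,D)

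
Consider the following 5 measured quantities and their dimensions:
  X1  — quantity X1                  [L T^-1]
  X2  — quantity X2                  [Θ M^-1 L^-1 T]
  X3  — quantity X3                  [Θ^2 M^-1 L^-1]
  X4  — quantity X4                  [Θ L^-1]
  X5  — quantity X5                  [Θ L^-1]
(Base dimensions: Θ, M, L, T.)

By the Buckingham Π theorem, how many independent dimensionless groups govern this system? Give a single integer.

2

Exponent matrix [Θ,M,L,T] × [X1,X2,X3,X4,X5]:
  Θ: [ 0  1  2  1  1]
  M: [ 0 -1 -1  0  0]
  L: [ 1 -1 -1 -1 -1]
  T: [-1  1  0  0  0]
Row reduction gives pivot columns X1,X2,X3; rank = 3
n=5, r=3 ⇒ 2 dimensionless groups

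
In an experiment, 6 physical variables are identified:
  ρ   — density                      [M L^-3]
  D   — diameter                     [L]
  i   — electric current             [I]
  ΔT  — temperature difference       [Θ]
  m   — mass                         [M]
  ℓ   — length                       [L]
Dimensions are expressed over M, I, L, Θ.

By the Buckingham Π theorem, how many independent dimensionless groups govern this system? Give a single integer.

2

Exponent matrix [M,I,L,Θ] × [ρ,D,i,ΔT,m,ℓ]:
  M: [ 1  0  0  0  1  0]
  I: [ 0  0  1  0  0  0]
  L: [-3  1  0  0  0  1]
  Θ: [ 0  0  0  1  0  0]
Row reduction gives pivot columns ρ,D,i,ΔT; rank = 4
n=6, r=4 ⇒ 2 dimensionless groups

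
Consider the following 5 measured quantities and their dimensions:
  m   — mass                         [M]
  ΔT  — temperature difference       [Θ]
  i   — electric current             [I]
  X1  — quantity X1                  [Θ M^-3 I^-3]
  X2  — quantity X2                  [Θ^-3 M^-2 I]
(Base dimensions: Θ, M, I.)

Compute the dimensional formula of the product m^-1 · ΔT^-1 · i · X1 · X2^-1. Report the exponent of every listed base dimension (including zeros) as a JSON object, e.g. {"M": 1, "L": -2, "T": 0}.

Write exponents as rows Θ,M,I / cols m,ΔT,i,X1,X2:
  Θ: [ 0  1  0  1 -3]
  M: [ 1  0  0 -3 -2]
  I: [ 0  0  1 -3  1]
  [Θ]: (-1)·0+(-1)·1+(1)·0+(1)·1+(-1)·-3 = 3
  [M]: (-1)·1+(-1)·0+(1)·0+(1)·-3+(-1)·-2 = -2
  [I]: (-1)·0+(-1)·0+(1)·1+(1)·-3+(-1)·1 = -3
⇒ Θ^3 M^-2 I^-3

{"Θ": 3, "M": -2, "I": -3}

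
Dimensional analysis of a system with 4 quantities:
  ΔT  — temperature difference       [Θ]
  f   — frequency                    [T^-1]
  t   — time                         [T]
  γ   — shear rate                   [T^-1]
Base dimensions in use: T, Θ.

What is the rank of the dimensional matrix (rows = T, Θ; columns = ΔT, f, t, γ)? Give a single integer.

2

Write exponents as rows T,Θ / cols ΔT,f,t,γ:
  T: [ 0 -1  1 -1]
  Θ: [ 1  0  0  0]
RREF → pivots at {ΔT,f} ⇒ r = 2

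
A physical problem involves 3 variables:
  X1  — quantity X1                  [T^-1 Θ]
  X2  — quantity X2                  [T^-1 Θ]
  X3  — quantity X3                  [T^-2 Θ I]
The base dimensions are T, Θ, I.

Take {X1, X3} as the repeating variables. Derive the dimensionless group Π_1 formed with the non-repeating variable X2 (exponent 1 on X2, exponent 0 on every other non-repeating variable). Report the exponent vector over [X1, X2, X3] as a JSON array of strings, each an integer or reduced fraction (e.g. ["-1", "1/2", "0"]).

Exponent matrix [T,Θ,I] × [X1,X2,X3]:
  T: [-1 -1 -2]
  Θ: [ 1  1  1]
  I: [ 0  0  1]
RREF → pivots at {X1,X3} ⇒ r = 2
Repeat: X1,X3; free: X2
RREF:
  r0: [   1    1    0]
  r1: [   0    0    1]
  r2: [   0    0    0]
Fix exponent of X2 at 1; solve each RREF row for its pivot's exponent:
  r0: exp(X1) + (1)·1 = 0 ⇒ exp(X1) = -1
  r1: exp(X3) + (0)·1 = 0 ⇒ exp(X3) = 0
Π_1 = X1^-1 · X2

["-1", "1", "0"]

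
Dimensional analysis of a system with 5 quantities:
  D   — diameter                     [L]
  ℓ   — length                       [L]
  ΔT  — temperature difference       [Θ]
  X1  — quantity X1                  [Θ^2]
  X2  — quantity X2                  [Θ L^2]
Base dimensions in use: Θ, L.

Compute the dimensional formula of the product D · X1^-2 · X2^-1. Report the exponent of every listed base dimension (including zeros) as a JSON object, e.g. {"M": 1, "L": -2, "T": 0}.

{"Θ": -5, "L": -1}

Exponent matrix [Θ,L] × [D,ℓ,ΔT,X1,X2]:
  Θ: [ 0  0  1  2  1]
  L: [ 1  1  0  0  2]
  [Θ]: (1)·0+(-2)·2+(-1)·1 = -5
  [L]: (1)·1+(-2)·0+(-1)·2 = -1
⇒ Θ^-5 L^-1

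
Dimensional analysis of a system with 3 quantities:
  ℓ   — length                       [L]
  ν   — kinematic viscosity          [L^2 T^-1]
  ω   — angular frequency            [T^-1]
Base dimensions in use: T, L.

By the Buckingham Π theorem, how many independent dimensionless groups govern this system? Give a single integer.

1

Exponent matrix [T,L] × [ℓ,ν,ω]:
  T: [ 0 -1 -1]
  L: [ 1  2  0]
RREF → pivots at {ℓ,ν} ⇒ r = 2
Π count = n − r = 3 − 2 = 1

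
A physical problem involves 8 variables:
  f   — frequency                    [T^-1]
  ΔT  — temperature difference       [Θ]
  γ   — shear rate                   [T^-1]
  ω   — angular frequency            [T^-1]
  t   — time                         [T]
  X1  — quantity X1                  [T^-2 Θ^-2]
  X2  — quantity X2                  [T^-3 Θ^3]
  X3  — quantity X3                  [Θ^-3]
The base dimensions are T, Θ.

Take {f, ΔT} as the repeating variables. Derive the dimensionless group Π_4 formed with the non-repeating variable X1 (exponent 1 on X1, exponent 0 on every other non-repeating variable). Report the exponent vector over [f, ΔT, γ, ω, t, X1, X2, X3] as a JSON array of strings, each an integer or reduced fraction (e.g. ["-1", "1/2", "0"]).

["-2", "2", "0", "0", "0", "1", "0", "0"]

Write exponents as rows T,Θ / cols f,ΔT,γ,ω,t,X1,X2,X3:
  T: [-1  0 -1 -1  1 -2 -3  0]
  Θ: [ 0  1  0  0  0 -2  3 -3]
RREF → pivots at {f,ΔT} ⇒ r = 2
Pivot set = {f,ΔT}, free = {γ,ω,t,X1,X2,X3}
RREF:
  r0: [   1    0    1    1   -1    2    3    0]
  r1: [   0    1    0    0    0   -2    3   -3]
Fix exponent of X1 at 1, γ at 0, ω at 0, t at 0, X2 at 0, X3 at 0; solve each RREF row for its pivot's exponent:
  r0: exp(f) + (2)·1 = 0 ⇒ exp(f) = -2
  r1: exp(ΔT) + (-2)·1 = 0 ⇒ exp(ΔT) = 2
Π_4 = f^-2 · ΔT^2 · X1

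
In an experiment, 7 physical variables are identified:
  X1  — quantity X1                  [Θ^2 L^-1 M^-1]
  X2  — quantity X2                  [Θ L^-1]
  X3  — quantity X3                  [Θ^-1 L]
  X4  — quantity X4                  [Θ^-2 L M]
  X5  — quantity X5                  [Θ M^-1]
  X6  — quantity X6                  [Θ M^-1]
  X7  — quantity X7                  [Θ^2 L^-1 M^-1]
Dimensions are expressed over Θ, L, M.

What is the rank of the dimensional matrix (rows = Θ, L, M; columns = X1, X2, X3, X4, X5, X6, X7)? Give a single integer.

2

Exponent matrix [Θ,L,M] × [X1,X2,X3,X4,X5,X6,X7]:
  Θ: [ 2  1 -1 -2  1  1  2]
  L: [-1 -1  1  1  0  0 -1]
  M: [-1  0  0  1 -1 -1 -1]
Row reduction gives pivot columns X1,X2; rank = 2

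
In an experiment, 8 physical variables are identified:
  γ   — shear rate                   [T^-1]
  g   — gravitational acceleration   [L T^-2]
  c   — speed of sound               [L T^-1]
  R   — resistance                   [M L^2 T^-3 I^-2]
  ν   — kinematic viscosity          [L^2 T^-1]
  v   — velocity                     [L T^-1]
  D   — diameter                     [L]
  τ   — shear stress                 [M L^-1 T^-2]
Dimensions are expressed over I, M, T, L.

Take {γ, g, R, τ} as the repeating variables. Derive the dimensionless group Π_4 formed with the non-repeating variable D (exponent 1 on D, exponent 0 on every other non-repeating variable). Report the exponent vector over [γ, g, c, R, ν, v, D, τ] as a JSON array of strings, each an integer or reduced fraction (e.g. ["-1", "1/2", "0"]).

["2", "-1", "0", "0", "0", "0", "1", "0"]

Dimensional matrix (I×M×T×L by γ×g×c×R×ν×v×D×τ):
  I: [ 0  0  0 -2  0  0  0  0]
  M: [ 0  0  0  1  0  0  0  1]
  T: [-1 -2 -1 -3 -1 -1  0 -2]
  L: [ 0  1  1  2  2  1  1 -1]
RREF → pivots at {γ,g,R,τ} ⇒ r = 4
Repeat: γ,g,R,τ; free: c,ν,v,D
RREF:
  r0: [   1    0   -1    0   -3   -1   -2    0]
  r1: [   0    1    1    0    2    1    1    0]
  r2: [   0    0    0    1    0    0    0    0]
  r3: [   0    0    0    0    0    0    0    1]
Fix exponent of D at 1, c at 0, ν at 0, v at 0; solve each RREF row for its pivot's exponent:
  r0: exp(γ) + (-2)·1 = 0 ⇒ exp(γ) = 2
  r1: exp(g) + (1)·1 = 0 ⇒ exp(g) = -1
  r2: exp(R) + (0)·1 = 0 ⇒ exp(R) = 0
  r3: exp(τ) + (0)·1 = 0 ⇒ exp(τ) = 0
Π_4 = γ^2 · g^-1 · D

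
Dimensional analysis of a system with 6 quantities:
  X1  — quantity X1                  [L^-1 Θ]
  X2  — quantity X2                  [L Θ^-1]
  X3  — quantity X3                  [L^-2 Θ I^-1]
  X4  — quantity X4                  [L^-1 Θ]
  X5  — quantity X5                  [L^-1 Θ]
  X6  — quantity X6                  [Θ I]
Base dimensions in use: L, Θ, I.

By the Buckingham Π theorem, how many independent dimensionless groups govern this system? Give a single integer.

4

Exponent matrix [L,Θ,I] × [X1,X2,X3,X4,X5,X6]:
  L: [-1  1 -2 -1 -1  0]
  Θ: [ 1 -1  1  1  1  1]
  I: [ 0  0 -1  0  0  1]
RREF → pivots at {X1,X3} ⇒ r = 2
n=6, r=2 ⇒ 4 dimensionless groups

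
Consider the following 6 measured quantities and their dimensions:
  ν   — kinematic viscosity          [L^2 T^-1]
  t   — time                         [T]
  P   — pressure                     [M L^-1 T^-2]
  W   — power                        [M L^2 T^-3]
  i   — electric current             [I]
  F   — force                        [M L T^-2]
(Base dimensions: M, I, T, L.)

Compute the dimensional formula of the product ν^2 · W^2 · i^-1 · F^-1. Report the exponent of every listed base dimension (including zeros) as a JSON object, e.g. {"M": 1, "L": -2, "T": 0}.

{"M": 1, "I": -1, "T": -6, "L": 7}

Write exponents as rows M,I,T,L / cols ν,t,P,W,i,F:
  M: [ 0  0  1  1  0  1]
  I: [ 0  0  0  0  1  0]
  T: [-1  1 -2 -3  0 -2]
  L: [ 2  0 -1  2  0  1]
  [M]: (2)·0+(2)·1+(-1)·0+(-1)·1 = 1
  [I]: (2)·0+(2)·0+(-1)·1+(-1)·0 = -1
  [T]: (2)·-1+(2)·-3+(-1)·0+(-1)·-2 = -6
  [L]: (2)·2+(2)·2+(-1)·0+(-1)·1 = 7
⇒ M I^-1 T^-6 L^7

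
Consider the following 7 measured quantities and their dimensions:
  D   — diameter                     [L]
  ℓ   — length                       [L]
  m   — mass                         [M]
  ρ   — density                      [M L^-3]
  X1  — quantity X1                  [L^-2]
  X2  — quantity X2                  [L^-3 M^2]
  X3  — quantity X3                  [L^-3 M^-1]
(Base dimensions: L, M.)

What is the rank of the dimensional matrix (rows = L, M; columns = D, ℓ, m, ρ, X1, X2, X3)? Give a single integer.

Write exponents as rows L,M / cols D,ℓ,m,ρ,X1,X2,X3:
  L: [ 1  1  0 -3 -2 -3 -3]
  M: [ 0  0  1  1  0  2 -1]
Echelon form has 2 nonzero rows (pivots: D,m)

2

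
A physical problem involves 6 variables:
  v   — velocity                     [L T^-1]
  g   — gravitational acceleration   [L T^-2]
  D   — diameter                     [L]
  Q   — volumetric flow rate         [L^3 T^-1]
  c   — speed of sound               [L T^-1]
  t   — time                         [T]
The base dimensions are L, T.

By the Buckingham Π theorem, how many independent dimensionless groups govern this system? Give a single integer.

4

Dimensional matrix (L×T by v×g×D×Q×c×t):
  L: [ 1  1  1  3  1  0]
  T: [-1 -2  0 -1 -1  1]
Echelon form has 2 nonzero rows (pivots: v,g)
6 vars − rank 2 = 4 Π groups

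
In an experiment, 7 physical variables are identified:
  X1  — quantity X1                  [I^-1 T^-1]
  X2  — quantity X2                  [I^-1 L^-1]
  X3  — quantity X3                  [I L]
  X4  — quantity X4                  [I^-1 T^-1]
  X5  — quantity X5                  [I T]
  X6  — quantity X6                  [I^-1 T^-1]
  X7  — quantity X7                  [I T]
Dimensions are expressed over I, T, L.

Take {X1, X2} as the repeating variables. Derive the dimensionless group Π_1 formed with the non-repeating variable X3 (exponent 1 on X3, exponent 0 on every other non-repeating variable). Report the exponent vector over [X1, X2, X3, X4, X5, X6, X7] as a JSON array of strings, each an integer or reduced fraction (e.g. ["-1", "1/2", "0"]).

["0", "1", "1", "0", "0", "0", "0"]

Dimensional matrix (I×T×L by X1×X2×X3×X4×X5×X6×X7):
  I: [-1 -1  1 -1  1 -1  1]
  T: [-1  0  0 -1  1 -1  1]
  L: [ 0 -1  1  0  0  0  0]
Echelon form has 2 nonzero rows (pivots: X1,X2)
Pivot set = {X1,X2}, free = {X3,X4,X5,X6,X7}
RREF:
  r0: [   1    0    0    1   -1    1   -1]
  r1: [   0    1   -1    0    0    0    0]
  r2: [   0    0    0    0    0    0    0]
Fix exponent of X3 at 1, X4 at 0, X5 at 0, X6 at 0, X7 at 0; solve each RREF row for its pivot's exponent:
  r0: exp(X1) + (0)·1 = 0 ⇒ exp(X1) = 0
  r1: exp(X2) + (-1)·1 = 0 ⇒ exp(X2) = 1
Π_1 = X2 · X3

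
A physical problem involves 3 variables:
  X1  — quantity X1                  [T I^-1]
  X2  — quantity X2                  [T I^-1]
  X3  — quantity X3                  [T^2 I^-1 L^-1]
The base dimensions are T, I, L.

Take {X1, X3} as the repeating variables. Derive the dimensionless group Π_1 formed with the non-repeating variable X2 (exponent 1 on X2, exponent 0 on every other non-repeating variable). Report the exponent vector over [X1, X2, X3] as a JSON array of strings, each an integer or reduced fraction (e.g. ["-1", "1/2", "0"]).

["-1", "1", "0"]

Dimensional matrix (T×I×L by X1×X2×X3):
  T: [ 1  1  2]
  I: [-1 -1 -1]
  L: [ 0  0 -1]
Row reduction gives pivot columns X1,X3; rank = 2
Repeat: X1,X3; free: X2
RREF:
  r0: [   1    1    0]
  r1: [   0    0    1]
  r2: [   0    0    0]
Fix exponent of X2 at 1; solve each RREF row for its pivot's exponent:
  r0: exp(X1) + (1)·1 = 0 ⇒ exp(X1) = -1
  r1: exp(X3) + (0)·1 = 0 ⇒ exp(X3) = 0
Π_1 = X1^-1 · X2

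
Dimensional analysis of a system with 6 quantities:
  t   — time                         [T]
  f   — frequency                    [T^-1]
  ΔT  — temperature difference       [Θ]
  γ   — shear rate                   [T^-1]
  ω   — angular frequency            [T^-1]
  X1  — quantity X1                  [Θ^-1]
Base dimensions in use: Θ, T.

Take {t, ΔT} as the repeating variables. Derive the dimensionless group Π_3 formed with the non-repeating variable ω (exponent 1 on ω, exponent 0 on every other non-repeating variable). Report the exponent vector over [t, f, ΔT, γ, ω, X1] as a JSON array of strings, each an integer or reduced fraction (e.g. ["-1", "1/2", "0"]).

Dimensional matrix (Θ×T by t×f×ΔT×γ×ω×X1):
  Θ: [ 0  0  1  0  0 -1]
  T: [ 1 -1  0 -1 -1  0]
Echelon form has 2 nonzero rows (pivots: t,ΔT)
Repeat: t,ΔT; free: f,γ,ω,X1
RREF:
  r0: [   1   -1    0   -1   -1    0]
  r1: [   0    0    1    0    0   -1]
Fix exponent of ω at 1, f at 0, γ at 0, X1 at 0; solve each RREF row for its pivot's exponent:
  r0: exp(t) + (-1)·1 = 0 ⇒ exp(t) = 1
  r1: exp(ΔT) + (0)·1 = 0 ⇒ exp(ΔT) = 0
Π_3 = t · ω

["1", "0", "0", "0", "1", "0"]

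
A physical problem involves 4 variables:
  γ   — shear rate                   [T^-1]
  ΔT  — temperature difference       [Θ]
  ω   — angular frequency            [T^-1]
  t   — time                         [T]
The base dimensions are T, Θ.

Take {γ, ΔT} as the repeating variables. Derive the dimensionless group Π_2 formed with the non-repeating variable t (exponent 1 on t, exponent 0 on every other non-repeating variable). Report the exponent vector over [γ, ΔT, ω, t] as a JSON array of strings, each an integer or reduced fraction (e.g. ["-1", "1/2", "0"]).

Dimensional matrix (T×Θ by γ×ΔT×ω×t):
  T: [-1  0 -1  1]
  Θ: [ 0  1  0  0]
Echelon form has 2 nonzero rows (pivots: γ,ΔT)
Repeat: γ,ΔT; free: ω,t
RREF:
  r0: [   1    0    1   -1]
  r1: [   0    1    0    0]
Fix exponent of t at 1, ω at 0; solve each RREF row for its pivot's exponent:
  r0: exp(γ) + (-1)·1 = 0 ⇒ exp(γ) = 1
  r1: exp(ΔT) + (0)·1 = 0 ⇒ exp(ΔT) = 0
Π_2 = γ · t

["1", "0", "0", "1"]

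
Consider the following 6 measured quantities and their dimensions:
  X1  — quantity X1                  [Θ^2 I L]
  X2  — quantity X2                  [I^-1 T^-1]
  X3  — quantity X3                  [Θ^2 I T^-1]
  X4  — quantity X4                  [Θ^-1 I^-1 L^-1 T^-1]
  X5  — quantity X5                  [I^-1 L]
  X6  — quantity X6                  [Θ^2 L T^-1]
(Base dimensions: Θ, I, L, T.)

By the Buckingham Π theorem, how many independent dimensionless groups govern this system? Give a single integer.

3

Dimensional matrix (Θ×I×L×T by X1×X2×X3×X4×X5×X6):
  Θ: [ 2  0  2 -1  0  2]
  I: [ 1 -1  1 -1 -1  0]
  L: [ 1  0  0 -1  1  1]
  T: [ 0 -1 -1 -1  0 -1]
Echelon form has 3 nonzero rows (pivots: X1,X2,X3)
6 vars − rank 3 = 3 Π groups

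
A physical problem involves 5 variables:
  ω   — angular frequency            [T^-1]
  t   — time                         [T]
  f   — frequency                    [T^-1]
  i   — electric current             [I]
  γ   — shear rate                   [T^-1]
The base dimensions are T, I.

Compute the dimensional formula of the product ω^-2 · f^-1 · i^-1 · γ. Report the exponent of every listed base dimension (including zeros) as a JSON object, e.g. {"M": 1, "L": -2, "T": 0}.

{"T": 2, "I": -1}

Write exponents as rows T,I / cols ω,t,f,i,γ:
  T: [-1  1 -1  0 -1]
  I: [ 0  0  0  1  0]
  [T]: (-2)·-1+(-1)·-1+(-1)·0+(1)·-1 = 2
  [I]: (-2)·0+(-1)·0+(-1)·1+(1)·0 = -1
⇒ T^2 I^-1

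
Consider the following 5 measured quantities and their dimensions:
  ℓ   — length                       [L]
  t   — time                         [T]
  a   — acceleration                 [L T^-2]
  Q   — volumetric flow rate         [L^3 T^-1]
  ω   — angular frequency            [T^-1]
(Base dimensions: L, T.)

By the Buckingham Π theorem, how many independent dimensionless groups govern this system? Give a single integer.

3

Dimensional matrix (L×T by ℓ×t×a×Q×ω):
  L: [ 1  0  1  3  0]
  T: [ 0  1 -2 -1 -1]
Echelon form has 2 nonzero rows (pivots: ℓ,t)
n=5, r=2 ⇒ 3 dimensionless groups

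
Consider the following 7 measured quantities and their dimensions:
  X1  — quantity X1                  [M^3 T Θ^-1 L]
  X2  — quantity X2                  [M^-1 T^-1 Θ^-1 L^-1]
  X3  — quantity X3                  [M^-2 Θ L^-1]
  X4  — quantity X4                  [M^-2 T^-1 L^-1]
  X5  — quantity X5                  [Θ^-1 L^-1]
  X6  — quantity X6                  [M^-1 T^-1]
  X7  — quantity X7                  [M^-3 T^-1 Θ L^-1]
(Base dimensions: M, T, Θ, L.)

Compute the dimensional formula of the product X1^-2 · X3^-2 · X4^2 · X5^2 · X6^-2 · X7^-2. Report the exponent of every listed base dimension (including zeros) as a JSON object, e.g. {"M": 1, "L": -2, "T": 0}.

{"M": 2, "T": 0, "Θ": -4, "L": -2}

Write exponents as rows M,T,Θ,L / cols X1,X2,X3,X4,X5,X6,X7:
  M: [ 3 -1 -2 -2  0 -1 -3]
  T: [ 1 -1  0 -1  0 -1 -1]
  Θ: [-1 -1  1  0 -1  0  1]
  L: [ 1 -1 -1 -1 -1  0 -1]
  [M]: (-2)·3+(-2)·-2+(2)·-2+(2)·0+(-2)·-1+(-2)·-3 = 2
  [T]: (-2)·1+(-2)·0+(2)·-1+(2)·0+(-2)·-1+(-2)·-1 = 0
  [Θ]: (-2)·-1+(-2)·1+(2)·0+(2)·-1+(-2)·0+(-2)·1 = -4
  [L]: (-2)·1+(-2)·-1+(2)·-1+(2)·-1+(-2)·0+(-2)·-1 = -2
⇒ M^2 Θ^-4 L^-2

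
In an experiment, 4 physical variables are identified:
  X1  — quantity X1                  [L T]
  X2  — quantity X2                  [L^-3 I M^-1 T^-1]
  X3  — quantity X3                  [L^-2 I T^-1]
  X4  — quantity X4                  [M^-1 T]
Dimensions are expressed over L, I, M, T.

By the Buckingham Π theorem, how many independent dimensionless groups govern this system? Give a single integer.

Dimensional matrix (L×I×M×T by X1×X2×X3×X4):
  L: [ 1 -3 -2  0]
  I: [ 0  1  1  0]
  M: [ 0 -1  0 -1]
  T: [ 1 -1 -1  1]
RREF → pivots at {X1,X2,X3} ⇒ r = 3
4 vars − rank 3 = 1 Π group

1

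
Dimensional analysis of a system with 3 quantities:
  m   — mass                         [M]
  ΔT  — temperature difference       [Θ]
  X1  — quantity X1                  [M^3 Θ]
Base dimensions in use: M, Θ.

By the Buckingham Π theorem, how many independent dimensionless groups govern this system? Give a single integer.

Dimensional matrix (M×Θ by m×ΔT×X1):
  M: [ 1  0  3]
  Θ: [ 0  1  1]
Echelon form has 2 nonzero rows (pivots: m,ΔT)
3 vars − rank 2 = 1 Π group

1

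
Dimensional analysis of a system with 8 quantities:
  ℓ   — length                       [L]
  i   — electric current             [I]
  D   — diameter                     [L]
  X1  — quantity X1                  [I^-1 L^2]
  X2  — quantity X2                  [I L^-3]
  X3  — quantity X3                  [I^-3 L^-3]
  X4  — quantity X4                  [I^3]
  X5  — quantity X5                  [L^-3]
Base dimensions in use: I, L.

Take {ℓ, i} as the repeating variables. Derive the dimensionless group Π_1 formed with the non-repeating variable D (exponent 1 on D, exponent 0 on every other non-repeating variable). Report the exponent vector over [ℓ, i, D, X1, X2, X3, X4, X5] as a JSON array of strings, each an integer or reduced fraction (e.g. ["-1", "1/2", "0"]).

["-1", "0", "1", "0", "0", "0", "0", "0"]

Dimensional matrix (I×L by ℓ×i×D×X1×X2×X3×X4×X5):
  I: [ 0  1  0 -1  1 -3  3  0]
  L: [ 1  0  1  2 -3 -3  0 -3]
Echelon form has 2 nonzero rows (pivots: ℓ,i)
Repeat: ℓ,i; free: D,X1,X2,X3,X4,X5
RREF:
  r0: [   1    0    1    2   -3   -3    0   -3]
  r1: [   0    1    0   -1    1   -3    3    0]
Fix exponent of D at 1, X1 at 0, X2 at 0, X3 at 0, X4 at 0, X5 at 0; solve each RREF row for its pivot's exponent:
  r0: exp(ℓ) + (1)·1 = 0 ⇒ exp(ℓ) = -1
  r1: exp(i) + (0)·1 = 0 ⇒ exp(i) = 0
Π_1 = ℓ^-1 · D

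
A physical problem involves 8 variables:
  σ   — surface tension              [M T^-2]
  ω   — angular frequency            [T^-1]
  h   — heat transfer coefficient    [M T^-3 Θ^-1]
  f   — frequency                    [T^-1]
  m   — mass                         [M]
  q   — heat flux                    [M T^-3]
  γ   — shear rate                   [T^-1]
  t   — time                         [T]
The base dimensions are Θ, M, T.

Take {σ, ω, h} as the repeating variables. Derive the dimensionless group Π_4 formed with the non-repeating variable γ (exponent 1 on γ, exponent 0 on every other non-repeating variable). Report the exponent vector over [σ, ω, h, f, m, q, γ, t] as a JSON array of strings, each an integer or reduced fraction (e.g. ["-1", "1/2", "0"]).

Write exponents as rows Θ,M,T / cols σ,ω,h,f,m,q,γ,t:
  Θ: [ 0  0 -1  0  0  0  0  0]
  M: [ 1  0  1  0  1  1  0  0]
  T: [-2 -1 -3 -1  0 -3 -1  1]
Echelon form has 3 nonzero rows (pivots: σ,ω,h)
Pivot set = {σ,ω,h}, free = {f,m,q,γ,t}
RREF:
  r0: [   1    0    0    0    1    1    0    0]
  r1: [   0    1    0    1   -2    1    1   -1]
  r2: [   0    0    1    0    0    0    0    0]
Fix exponent of γ at 1, f at 0, m at 0, q at 0, t at 0; solve each RREF row for its pivot's exponent:
  r0: exp(σ) + (0)·1 = 0 ⇒ exp(σ) = 0
  r1: exp(ω) + (1)·1 = 0 ⇒ exp(ω) = -1
  r2: exp(h) + (0)·1 = 0 ⇒ exp(h) = 0
Π_4 = ω^-1 · γ

["0", "-1", "0", "0", "0", "0", "1", "0"]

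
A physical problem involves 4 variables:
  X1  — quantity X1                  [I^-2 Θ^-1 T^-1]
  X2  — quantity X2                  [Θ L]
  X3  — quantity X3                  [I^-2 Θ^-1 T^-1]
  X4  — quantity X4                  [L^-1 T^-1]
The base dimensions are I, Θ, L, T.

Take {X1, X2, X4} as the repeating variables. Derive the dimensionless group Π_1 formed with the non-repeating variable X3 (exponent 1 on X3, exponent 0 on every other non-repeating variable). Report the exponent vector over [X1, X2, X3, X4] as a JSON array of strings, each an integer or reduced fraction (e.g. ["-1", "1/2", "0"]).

Dimensional matrix (I×Θ×L×T by X1×X2×X3×X4):
  I: [-2  0 -2  0]
  Θ: [-1  1 -1  0]
  L: [ 0  1  0 -1]
  T: [-1  0 -1 -1]
RREF → pivots at {X1,X2,X4} ⇒ r = 3
Pivot set = {X1,X2,X4}, free = {X3}
RREF:
  r0: [   1    0    1    0]
  r1: [   0    1    0    0]
  r2: [   0    0    0    1]
  r3: [   0    0    0    0]
Fix exponent of X3 at 1; solve each RREF row for its pivot's exponent:
  r0: exp(X1) + (1)·1 = 0 ⇒ exp(X1) = -1
  r1: exp(X2) + (0)·1 = 0 ⇒ exp(X2) = 0
  r2: exp(X4) + (0)·1 = 0 ⇒ exp(X4) = 0
Π_1 = X1^-1 · X3

["-1", "0", "1", "0"]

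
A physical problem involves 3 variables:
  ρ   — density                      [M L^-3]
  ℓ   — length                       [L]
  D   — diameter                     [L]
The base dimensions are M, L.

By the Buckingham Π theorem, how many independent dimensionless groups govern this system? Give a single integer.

1

Exponent matrix [M,L] × [ρ,ℓ,D]:
  M: [ 1  0  0]
  L: [-3  1  1]
Row reduction gives pivot columns ρ,ℓ; rank = 2
n=3, r=2 ⇒ 1 dimensionless group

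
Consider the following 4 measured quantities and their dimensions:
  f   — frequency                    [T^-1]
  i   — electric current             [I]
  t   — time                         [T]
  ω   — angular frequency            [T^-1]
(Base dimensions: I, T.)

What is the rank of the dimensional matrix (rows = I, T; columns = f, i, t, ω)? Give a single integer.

Exponent matrix [I,T] × [f,i,t,ω]:
  I: [ 0  1  0  0]
  T: [-1  0  1 -1]
Row reduction gives pivot columns f,i; rank = 2

2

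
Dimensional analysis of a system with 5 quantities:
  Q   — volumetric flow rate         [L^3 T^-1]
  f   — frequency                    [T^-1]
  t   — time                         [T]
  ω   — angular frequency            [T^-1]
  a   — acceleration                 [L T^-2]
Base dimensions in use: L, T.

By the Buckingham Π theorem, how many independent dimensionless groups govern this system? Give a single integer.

3

Dimensional matrix (L×T by Q×f×t×ω×a):
  L: [ 3  0  0  0  1]
  T: [-1 -1  1 -1 -2]
Row reduction gives pivot columns Q,f; rank = 2
5 vars − rank 2 = 3 Π groups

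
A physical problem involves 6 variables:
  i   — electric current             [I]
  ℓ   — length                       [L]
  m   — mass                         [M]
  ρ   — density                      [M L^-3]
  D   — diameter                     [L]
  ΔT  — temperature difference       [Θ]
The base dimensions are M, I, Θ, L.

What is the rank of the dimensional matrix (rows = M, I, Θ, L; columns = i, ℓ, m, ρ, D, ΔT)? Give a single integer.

Write exponents as rows M,I,Θ,L / cols i,ℓ,m,ρ,D,ΔT:
  M: [ 0  0  1  1  0  0]
  I: [ 1  0  0  0  0  0]
  Θ: [ 0  0  0  0  0  1]
  L: [ 0  1  0 -3  1  0]
Echelon form has 4 nonzero rows (pivots: i,ℓ,m,ΔT)

4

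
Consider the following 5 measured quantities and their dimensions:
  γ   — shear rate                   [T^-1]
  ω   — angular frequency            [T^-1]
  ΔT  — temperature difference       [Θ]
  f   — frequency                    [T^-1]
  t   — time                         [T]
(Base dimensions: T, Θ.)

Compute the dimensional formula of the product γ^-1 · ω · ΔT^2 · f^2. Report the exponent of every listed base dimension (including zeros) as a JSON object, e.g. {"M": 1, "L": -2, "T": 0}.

{"T": -2, "Θ": 2}

Exponent matrix [T,Θ] × [γ,ω,ΔT,f,t]:
  T: [-1 -1  0 -1  1]
  Θ: [ 0  0  1  0  0]
  [T]: (-1)·-1+(1)·-1+(2)·0+(2)·-1 = -2
  [Θ]: (-1)·0+(1)·0+(2)·1+(2)·0 = 2
⇒ T^-2 Θ^2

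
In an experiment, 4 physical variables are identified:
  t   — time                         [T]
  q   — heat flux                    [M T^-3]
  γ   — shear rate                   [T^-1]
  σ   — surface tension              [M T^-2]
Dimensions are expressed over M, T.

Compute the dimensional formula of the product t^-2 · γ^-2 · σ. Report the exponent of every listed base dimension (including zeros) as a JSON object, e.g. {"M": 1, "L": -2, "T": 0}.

{"M": 1, "T": -2}

Write exponents as rows M,T / cols t,q,γ,σ:
  M: [ 0  1  0  1]
  T: [ 1 -3 -1 -2]
  [M]: (-2)·0+(-2)·0+(1)·1 = 1
  [T]: (-2)·1+(-2)·-1+(1)·-2 = -2
⇒ M T^-2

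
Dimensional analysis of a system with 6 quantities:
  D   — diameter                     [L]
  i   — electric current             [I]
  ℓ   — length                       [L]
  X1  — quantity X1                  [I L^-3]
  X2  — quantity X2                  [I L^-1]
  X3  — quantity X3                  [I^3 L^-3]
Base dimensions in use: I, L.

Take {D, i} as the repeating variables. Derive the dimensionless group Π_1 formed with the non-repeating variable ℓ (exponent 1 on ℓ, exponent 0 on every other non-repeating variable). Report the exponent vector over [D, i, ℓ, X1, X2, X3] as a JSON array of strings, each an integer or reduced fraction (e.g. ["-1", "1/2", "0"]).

Write exponents as rows I,L / cols D,i,ℓ,X1,X2,X3:
  I: [ 0  1  0  1  1  3]
  L: [ 1  0  1 -3 -1 -3]
RREF → pivots at {D,i} ⇒ r = 2
Repeat: D,i; free: ℓ,X1,X2,X3
RREF:
  r0: [   1    0    1   -3   -1   -3]
  r1: [   0    1    0    1    1    3]
Fix exponent of ℓ at 1, X1 at 0, X2 at 0, X3 at 0; solve each RREF row for its pivot's exponent:
  r0: exp(D) + (1)·1 = 0 ⇒ exp(D) = -1
  r1: exp(i) + (0)·1 = 0 ⇒ exp(i) = 0
Π_1 = D^-1 · ℓ

["-1", "0", "1", "0", "0", "0"]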